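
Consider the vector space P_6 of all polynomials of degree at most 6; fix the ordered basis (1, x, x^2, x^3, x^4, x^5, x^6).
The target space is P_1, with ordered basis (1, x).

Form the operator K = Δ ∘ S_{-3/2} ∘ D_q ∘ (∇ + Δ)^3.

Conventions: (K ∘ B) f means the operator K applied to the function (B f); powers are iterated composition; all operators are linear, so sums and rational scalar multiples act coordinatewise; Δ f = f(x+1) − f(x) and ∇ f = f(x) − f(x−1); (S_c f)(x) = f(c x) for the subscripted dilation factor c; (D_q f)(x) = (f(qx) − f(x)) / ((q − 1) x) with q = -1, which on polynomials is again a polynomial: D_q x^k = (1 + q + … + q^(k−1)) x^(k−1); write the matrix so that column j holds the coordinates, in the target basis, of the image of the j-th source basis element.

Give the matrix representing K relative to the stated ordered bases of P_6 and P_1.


image of 1: 0
image of x: 0
image of x^2: 0
image of x^3: 0
image of x^4: 0
image of x^5: 0
image of x^6: 4320x + 2160
each image's coordinates form column j of the matrix

the matrix is [[0, 0, 0, 0, 0, 0, 2160]; [0, 0, 0, 0, 0, 0, 4320]] (rows listed top to bottom)


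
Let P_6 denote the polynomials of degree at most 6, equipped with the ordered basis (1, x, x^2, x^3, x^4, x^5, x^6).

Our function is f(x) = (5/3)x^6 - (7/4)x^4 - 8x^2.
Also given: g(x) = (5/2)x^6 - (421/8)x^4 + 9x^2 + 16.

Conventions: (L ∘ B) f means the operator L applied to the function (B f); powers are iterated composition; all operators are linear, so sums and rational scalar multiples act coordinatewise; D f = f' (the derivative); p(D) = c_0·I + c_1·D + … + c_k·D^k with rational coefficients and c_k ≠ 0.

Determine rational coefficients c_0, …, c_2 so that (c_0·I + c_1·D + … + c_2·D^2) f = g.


c_0 = 3/2, c_1 = 0, c_2 = -1

D^0 f = (5/3)x^6 - (7/4)x^4 - 8x^2
D^1 f = 10x^5 - 7x^3 - 16x
D^2 f = 50x^4 - 21x^2 - 16
matching coefficients of g against c_0 f + c_1 Df + … from the top degree down determines the c_i
solution: c_0 = 3/2, c_1 = 0, c_2 = -1


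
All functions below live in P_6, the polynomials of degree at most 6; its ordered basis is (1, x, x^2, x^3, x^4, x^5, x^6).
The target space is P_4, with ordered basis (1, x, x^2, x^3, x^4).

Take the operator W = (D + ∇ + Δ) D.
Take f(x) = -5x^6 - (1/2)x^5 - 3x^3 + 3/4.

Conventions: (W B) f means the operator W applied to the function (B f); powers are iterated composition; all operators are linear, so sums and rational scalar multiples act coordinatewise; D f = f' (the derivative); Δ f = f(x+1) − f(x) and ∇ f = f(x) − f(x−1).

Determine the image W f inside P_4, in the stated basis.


the result is g(x) = -450x^4 - 30x^3 - 600x^2 - 74x - 60

D f = -30x^5 - (5/2)x^4 - 9x^2
D D f = -150x^4 - 10x^3 - 18x
∇ D f = -150x^4 + 290x^3 - 285x^2 + 122x - 37/2
Δ D f = -150x^4 - 310x^3 - 315x^2 - 178x - 83/2
(D + ∇ + Δ) D f = -450x^4 - 30x^3 - 600x^2 - 74x - 60


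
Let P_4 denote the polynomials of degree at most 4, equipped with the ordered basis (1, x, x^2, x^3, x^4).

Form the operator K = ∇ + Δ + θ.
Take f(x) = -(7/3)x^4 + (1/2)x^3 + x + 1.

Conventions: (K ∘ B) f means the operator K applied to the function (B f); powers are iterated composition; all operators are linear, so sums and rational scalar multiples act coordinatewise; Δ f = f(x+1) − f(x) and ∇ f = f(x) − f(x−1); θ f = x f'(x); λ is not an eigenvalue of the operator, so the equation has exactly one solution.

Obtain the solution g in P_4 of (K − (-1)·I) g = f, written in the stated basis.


write g with unknown coordinates in the stated basis and equate coefficients in (K − (-1)·I) g = f
solving from the highest basis element down gives g = -(7/15)x^4 + (127/120)x^3 - (127/60)x^2 + (33/5)x - 859/60
check: K g = -(28/15)x^4 - (67/120)x^3 + (127/60)x^2 - (28/5)x + 919/60
so K g − (-1)·g = -(7/3)x^4 + (1/2)x^3 + x + 1 = f ✓

the result is g(x) = -(7/15)x^4 + (127/120)x^3 - (127/60)x^2 + (33/5)x - 859/60


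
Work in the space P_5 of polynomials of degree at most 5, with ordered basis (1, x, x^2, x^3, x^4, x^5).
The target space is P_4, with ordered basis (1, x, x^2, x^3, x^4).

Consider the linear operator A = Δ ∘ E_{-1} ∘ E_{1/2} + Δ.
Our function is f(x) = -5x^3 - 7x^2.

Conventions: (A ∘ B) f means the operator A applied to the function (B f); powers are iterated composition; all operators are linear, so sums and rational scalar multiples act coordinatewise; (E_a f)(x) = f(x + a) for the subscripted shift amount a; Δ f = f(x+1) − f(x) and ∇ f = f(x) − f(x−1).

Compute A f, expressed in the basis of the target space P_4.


the result is g(x) = -30x^2 - 43x - 53/4

E_{1/2} f = -5x^3 - (29/2)x^2 - (43/4)x - 19/8
E_{-1} E_{1/2} f = -5x^3 + (1/2)x^2 + (13/4)x - 9/8
Δ E_{-1} E_{1/2} f = -15x^2 - 14x - 5/4
Δ f = -15x^2 - 29x - 12
(Δ ∘ E_{-1} ∘ E_{1/2} + Δ) f = -30x^2 - 43x - 53/4


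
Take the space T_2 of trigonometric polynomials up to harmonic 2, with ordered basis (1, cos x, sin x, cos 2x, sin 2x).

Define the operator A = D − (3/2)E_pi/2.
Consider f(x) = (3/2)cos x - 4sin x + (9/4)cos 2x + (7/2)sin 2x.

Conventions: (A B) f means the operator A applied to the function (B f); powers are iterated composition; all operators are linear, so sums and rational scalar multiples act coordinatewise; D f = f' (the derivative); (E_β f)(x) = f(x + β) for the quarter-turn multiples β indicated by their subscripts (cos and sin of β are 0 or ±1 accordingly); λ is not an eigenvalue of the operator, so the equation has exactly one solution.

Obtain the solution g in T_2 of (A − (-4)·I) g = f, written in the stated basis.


the result is g(x) = (16/65)cos x - (67/65)sin x + (43/274)cos 2x + (95/137)sin 2x

write g with unknown coordinates in the stated basis and equate coefficients in (A − (-4)·I) g = f
solving from the highest basis element down gives g = (16/65)cos x - (67/65)sin x + (43/274)cos 2x + (95/137)sin 2x
check: A g = (67/130)cos x + (8/65)sin x + (889/548)cos 2x + (199/274)sin 2x
so A g − (-4)·g = (3/2)cos x - 4sin x + (9/4)cos 2x + (7/2)sin 2x = f ✓


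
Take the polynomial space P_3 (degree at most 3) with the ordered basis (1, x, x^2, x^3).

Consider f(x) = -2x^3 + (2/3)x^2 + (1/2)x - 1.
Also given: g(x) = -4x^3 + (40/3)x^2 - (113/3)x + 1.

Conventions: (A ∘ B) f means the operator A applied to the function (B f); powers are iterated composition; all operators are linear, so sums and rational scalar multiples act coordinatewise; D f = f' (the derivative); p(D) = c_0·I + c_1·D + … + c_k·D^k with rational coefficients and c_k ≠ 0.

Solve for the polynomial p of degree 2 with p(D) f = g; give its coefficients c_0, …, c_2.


D^0 f = -2x^3 + (2/3)x^2 + (1/2)x - 1
D^1 f = -6x^2 + (4/3)x + 1/2
D^2 f = -12x + 4/3
matching coefficients of g against c_0 f + c_1 Df + … from the top degree down determines the c_i
solution: c_0 = 2, c_1 = -2, c_2 = 3

c_0 = 2, c_1 = -2, c_2 = 3


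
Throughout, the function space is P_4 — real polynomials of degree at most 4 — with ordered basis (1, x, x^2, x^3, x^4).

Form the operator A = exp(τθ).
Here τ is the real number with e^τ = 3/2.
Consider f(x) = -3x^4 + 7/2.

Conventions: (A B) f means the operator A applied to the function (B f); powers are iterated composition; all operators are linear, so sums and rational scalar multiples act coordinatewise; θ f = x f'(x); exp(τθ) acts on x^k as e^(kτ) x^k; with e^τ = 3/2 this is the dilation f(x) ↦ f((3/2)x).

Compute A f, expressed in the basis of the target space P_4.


exp(τθ) x^k = e^(kτ) x^k; with e^τ = 3/2 this sends x^k to (3/2)^k x^k
x^4 ↦ 81/16 x^4
applying this coordinatewise to f: exp(τθ) f = -(243/16)x^4 + 7/2

the result is g(x) = -(243/16)x^4 + 7/2


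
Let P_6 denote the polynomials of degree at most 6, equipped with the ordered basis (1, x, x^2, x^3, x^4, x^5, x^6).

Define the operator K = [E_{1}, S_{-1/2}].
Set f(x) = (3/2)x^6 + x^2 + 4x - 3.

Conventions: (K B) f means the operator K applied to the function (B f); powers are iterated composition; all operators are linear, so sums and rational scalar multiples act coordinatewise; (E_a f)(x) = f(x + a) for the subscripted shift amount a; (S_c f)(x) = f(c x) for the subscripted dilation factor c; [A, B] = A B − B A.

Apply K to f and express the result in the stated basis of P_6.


g(x) = (27/64)x^5 - (135/128)x^4 + (135/32)x^3 - (675/128)x^2 + (393/64)x - 1053/128

S_{-1/2} f = (3/128)x^6 + (1/4)x^2 - 2x - 3
E_{1} S_{-1/2} f = (3/128)x^6 + (9/64)x^5 + (45/128)x^4 + (15/32)x^3 + (77/128)x^2 - (87/64)x - 605/128
E_{1} f = (3/2)x^6 + 9x^5 + (45/2)x^4 + 30x^3 + (47/2)x^2 + 15x + 7/2
S_{-1/2} E_{1} f = (3/128)x^6 - (9/32)x^5 + (45/32)x^4 - (15/4)x^3 + (47/8)x^2 - (15/2)x + 7/2
[E_{1}, S_{-1/2}] f = (27/64)x^5 - (135/128)x^4 + (135/32)x^3 - (675/128)x^2 + (393/64)x - 1053/128


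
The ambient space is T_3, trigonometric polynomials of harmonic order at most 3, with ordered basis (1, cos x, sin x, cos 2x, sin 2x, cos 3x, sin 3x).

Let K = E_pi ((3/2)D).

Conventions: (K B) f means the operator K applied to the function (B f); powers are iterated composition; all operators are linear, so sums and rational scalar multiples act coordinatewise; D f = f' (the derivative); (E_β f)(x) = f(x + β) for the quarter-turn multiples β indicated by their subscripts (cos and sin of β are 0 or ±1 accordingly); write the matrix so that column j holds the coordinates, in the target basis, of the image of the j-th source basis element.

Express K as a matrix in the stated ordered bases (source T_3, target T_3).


image of 1: 0
image of cos x: (3/2)sin x
image of sin x: -(3/2)cos x
image of cos 2x: -3sin 2x
image of sin 2x: 3cos 2x
image of cos 3x: (9/2)sin 3x
image of sin 3x: -(9/2)cos 3x
each image's coordinates form column j of the matrix

the matrix is [[0, 0, 0, 0, 0, 0, 0]; [0, 0, -3/2, 0, 0, 0, 0]; [0, 3/2, 0, 0, 0, 0, 0]; [0, 0, 0, 0, 3, 0, 0]; [0, 0, 0, -3, 0, 0, 0]; [0, 0, 0, 0, 0, 0, -9/2]; [0, 0, 0, 0, 0, 9/2, 0]] (rows listed top to bottom)


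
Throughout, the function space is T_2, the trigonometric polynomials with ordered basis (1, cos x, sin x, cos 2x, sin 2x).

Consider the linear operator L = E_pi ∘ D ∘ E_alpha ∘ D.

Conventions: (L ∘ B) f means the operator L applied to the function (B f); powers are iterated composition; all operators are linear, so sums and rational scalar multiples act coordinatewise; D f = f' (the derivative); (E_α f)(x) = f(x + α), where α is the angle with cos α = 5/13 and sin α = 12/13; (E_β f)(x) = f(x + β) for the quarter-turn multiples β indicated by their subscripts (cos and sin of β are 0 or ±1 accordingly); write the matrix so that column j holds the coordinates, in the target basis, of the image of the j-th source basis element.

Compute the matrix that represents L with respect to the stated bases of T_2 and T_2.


image of 1: 0
image of cos x: (5/13)cos x - (12/13)sin x
image of sin x: (12/13)cos x + (5/13)sin x
image of cos 2x: (476/169)cos 2x + (480/169)sin 2x
image of sin 2x: -(480/169)cos 2x + (476/169)sin 2x
each image's coordinates form column j of the matrix

the matrix is [[0, 0, 0, 0, 0]; [0, 5/13, 12/13, 0, 0]; [0, -12/13, 5/13, 0, 0]; [0, 0, 0, 476/169, -480/169]; [0, 0, 0, 480/169, 476/169]] (rows listed top to bottom)


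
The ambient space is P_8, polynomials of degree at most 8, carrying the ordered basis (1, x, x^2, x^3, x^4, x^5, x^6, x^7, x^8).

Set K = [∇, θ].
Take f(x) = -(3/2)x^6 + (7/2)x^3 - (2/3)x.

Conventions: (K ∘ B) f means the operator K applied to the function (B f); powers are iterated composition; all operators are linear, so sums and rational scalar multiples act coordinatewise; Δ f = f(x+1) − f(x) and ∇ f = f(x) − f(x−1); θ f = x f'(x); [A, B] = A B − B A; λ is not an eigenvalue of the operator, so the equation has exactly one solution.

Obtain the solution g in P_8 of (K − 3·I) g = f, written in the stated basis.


write g with unknown coordinates in the stated basis and equate coefficients in (K − 3·I) g = f
solving from the highest basis element down gives g = (1/2)x^6 + x^5 - (10/3)x^4 - (41/18)x^3 + (199/18)x^2 - (77/27)x - 889/162
check: K g = 3x^5 - 10x^4 - (10/3)x^3 + (199/6)x^2 - (83/9)x - 889/54
so K g − 3·g = -(3/2)x^6 + (7/2)x^3 - (2/3)x = f ✓

the image equals g(x) = (1/2)x^6 + x^5 - (10/3)x^4 - (41/18)x^3 + (199/18)x^2 - (77/27)x - 889/162


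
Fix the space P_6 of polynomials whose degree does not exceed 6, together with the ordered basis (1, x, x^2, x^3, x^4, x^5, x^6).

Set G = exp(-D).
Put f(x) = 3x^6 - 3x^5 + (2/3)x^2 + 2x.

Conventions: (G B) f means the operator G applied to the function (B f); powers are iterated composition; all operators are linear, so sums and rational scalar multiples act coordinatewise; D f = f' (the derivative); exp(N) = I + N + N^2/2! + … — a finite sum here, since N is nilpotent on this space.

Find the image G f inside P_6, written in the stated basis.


g(x) = 3x^6 - 21x^5 + 60x^4 - 90x^3 + (227/3)x^2 - (97/3)x + 14/3

order-1 term: -18x^5 + 15x^4 - (4/3)x - 2
order-2 term: 45x^4 - 30x^3 + 2/3
order-3 term: -60x^3 + 30x^2
order-4 term: 45x^2 - 15x
order-5 term: -18x + 3
order-6 term: 3
the series for exp(-D) f terminates at order 6
exp(-D) f = 3x^6 - 21x^5 + 60x^4 - 90x^3 + (227/3)x^2 - (97/3)x + 14/3


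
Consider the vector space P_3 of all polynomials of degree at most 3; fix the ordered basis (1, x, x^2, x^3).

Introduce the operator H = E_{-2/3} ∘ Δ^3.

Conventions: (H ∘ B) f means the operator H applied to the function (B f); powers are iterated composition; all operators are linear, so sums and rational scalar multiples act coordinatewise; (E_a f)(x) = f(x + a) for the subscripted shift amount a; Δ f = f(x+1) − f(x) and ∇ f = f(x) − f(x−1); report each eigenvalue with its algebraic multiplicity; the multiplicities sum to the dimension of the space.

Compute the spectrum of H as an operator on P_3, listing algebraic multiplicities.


λ = 0 (multiplicity 4)

image of 1: 0
image of x: 0
image of x^2: 0
image of x^3: 6
the matrix is upper triangular; its diagonal is (0, 0, 0, 0)
for a triangular matrix the eigenvalues are the diagonal entries, with algebraic multiplicity their repetition count


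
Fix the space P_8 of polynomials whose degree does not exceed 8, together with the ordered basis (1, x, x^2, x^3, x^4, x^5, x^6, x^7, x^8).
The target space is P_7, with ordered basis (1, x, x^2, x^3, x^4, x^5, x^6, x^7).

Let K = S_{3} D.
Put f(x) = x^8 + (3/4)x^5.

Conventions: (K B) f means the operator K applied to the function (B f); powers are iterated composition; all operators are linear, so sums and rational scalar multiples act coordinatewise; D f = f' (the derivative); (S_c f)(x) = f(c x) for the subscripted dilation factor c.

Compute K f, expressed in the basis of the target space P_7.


g(x) = 17496x^7 + (1215/4)x^4

D f = 8x^7 + (15/4)x^4
S_{3} D f = 17496x^7 + (1215/4)x^4


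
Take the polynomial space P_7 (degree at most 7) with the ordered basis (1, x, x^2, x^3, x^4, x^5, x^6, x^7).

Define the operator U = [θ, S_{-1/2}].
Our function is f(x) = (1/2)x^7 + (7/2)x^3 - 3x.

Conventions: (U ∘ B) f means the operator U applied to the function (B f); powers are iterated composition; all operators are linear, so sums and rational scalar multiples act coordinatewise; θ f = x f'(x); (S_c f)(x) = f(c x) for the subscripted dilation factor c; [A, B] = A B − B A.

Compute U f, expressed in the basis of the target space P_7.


S_{-1/2} f = -(1/256)x^7 - (7/16)x^3 + (3/2)x
θ S_{-1/2} f = -(7/256)x^7 - (21/16)x^3 + (3/2)x
θ f = (7/2)x^7 + (21/2)x^3 - 3x
S_{-1/2} θ f = -(7/256)x^7 - (21/16)x^3 + (3/2)x
[θ, S_{-1/2}] f = 0

the image equals g(x) = 0


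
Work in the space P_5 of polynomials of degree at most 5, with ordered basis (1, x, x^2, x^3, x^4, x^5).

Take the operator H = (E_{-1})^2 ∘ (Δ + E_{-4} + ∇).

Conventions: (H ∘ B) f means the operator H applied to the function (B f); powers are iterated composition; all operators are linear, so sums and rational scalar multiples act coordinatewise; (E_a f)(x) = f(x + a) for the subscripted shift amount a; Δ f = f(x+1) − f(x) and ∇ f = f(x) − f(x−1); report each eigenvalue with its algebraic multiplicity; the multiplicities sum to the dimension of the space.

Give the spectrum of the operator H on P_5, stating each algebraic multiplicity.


image of 1: 1
image of x: x - 4
image of x^2: x^2 - 8x + 28
image of x^3: x^3 - 12x^2 + 84x - 190
image of x^4: x^4 - 16x^3 + 168x^2 - 760x + 1216
image of x^5: x^5 - 20x^4 + 280x^3 - 1900x^2 + 6080x - 7534
the matrix is upper triangular; its diagonal is (1, 1, 1, 1, 1, 1)
for a triangular matrix the eigenvalues are the diagonal entries, with algebraic multiplicity their repetition count

λ = 1 (multiplicity 6)


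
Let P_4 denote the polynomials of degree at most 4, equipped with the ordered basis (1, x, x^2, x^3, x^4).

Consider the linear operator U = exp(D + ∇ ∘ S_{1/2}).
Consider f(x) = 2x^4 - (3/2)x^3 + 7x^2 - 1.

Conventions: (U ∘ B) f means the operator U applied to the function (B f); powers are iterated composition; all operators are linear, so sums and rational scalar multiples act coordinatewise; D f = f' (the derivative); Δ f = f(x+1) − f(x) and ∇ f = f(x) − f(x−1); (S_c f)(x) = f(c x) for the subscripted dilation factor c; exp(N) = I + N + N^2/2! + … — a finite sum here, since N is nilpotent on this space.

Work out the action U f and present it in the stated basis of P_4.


order-1 term: (17/2)x^3 - (93/16)x^2 + (297/16)x - 33/16
order-2 term: (459/32)x^2 - (567/64)x + 1943/128
order-3 term: (765/64)x - 45/8
order-4 term: 2295/512
the series for exp(D + ∇ ∘ S_{1/2}) f terminates at order 4
exp(D + ∇ ∘ S_{1/2}) f = 2x^4 + 7x^3 + (497/32)x^2 + (693/32)x + 5619/512

the result is g(x) = 2x^4 + 7x^3 + (497/32)x^2 + (693/32)x + 5619/512


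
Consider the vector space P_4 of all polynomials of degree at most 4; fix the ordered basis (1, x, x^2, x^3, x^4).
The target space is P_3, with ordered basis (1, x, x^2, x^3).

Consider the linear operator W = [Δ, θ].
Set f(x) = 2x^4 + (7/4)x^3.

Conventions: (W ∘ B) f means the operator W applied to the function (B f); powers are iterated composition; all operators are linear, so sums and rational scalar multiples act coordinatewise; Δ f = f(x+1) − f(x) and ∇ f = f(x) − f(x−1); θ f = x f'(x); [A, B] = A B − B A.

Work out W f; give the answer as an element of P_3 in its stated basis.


the image equals g(x) = 8x^3 + (117/4)x^2 + (69/2)x + 53/4

θ f = 8x^4 + (21/4)x^3
Δ θ f = 32x^3 + (255/4)x^2 + (191/4)x + 53/4
Δ f = 8x^3 + (69/4)x^2 + (53/4)x + 15/4
θ Δ f = 24x^3 + (69/2)x^2 + (53/4)x
[Δ, θ] f = 8x^3 + (117/4)x^2 + (69/2)x + 53/4


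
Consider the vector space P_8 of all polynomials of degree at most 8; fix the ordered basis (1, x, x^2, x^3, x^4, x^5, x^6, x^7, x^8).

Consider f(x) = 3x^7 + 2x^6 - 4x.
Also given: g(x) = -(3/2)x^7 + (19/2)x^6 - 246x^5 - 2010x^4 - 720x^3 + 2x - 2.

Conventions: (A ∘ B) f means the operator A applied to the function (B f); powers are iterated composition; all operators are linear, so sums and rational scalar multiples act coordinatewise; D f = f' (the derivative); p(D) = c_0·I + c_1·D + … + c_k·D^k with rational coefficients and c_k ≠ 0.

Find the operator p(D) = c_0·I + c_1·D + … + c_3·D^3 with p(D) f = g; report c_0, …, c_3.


D^0 f = 3x^7 + 2x^6 - 4x
D^1 f = 21x^6 + 12x^5 - 4
D^2 f = 126x^5 + 60x^4
D^3 f = 630x^4 + 240x^3
matching coefficients of g against c_0 f + c_1 Df + … from the top degree down determines the c_i
solution: c_0 = -1/2, c_1 = 1/2, c_2 = -2, c_3 = -3

c_0 = -1/2, c_1 = 1/2, c_2 = -2, c_3 = -3


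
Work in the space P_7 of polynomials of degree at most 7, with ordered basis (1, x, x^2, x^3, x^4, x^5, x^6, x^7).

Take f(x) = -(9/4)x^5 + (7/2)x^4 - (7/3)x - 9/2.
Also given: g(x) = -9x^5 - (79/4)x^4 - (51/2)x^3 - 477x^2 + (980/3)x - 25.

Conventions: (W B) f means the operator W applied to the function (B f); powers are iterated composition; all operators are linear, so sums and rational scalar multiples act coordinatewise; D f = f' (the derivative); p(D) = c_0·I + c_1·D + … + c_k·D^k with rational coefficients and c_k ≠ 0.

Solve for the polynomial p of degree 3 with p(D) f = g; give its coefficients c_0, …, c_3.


D^0 f = -(9/4)x^5 + (7/2)x^4 - (7/3)x - 9/2
D^1 f = -(45/4)x^4 + 14x^3 - 7/3
D^2 f = -45x^3 + 42x^2
D^3 f = -135x^2 + 84x
matching coefficients of g against c_0 f + c_1 Df + … from the top degree down determines the c_i
solution: c_0 = 4, c_1 = 3, c_2 = 3/2, c_3 = 4

p(D) = 4·I + 3·D + (3/2)·D^2 + 4·D^3, i.e. c_0 = 4, c_1 = 3, c_2 = 3/2, c_3 = 4


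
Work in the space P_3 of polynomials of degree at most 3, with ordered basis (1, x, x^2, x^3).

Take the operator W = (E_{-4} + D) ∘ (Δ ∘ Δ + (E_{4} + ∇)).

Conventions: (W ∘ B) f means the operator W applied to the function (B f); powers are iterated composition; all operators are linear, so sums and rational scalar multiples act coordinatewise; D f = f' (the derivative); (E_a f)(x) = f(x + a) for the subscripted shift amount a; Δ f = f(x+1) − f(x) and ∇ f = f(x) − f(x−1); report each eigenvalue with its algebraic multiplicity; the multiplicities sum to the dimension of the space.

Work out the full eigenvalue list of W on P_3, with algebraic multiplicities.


image of 1: 1
image of x: x + 2
image of x^2: x^2 + 4x + 3
image of x^3: x^3 + 6x^2 + 9x + 94
the matrix is upper triangular; its diagonal is (1, 1, 1, 1)
for a triangular matrix the eigenvalues are the diagonal entries, with algebraic multiplicity their repetition count

λ = 1 (multiplicity 4)


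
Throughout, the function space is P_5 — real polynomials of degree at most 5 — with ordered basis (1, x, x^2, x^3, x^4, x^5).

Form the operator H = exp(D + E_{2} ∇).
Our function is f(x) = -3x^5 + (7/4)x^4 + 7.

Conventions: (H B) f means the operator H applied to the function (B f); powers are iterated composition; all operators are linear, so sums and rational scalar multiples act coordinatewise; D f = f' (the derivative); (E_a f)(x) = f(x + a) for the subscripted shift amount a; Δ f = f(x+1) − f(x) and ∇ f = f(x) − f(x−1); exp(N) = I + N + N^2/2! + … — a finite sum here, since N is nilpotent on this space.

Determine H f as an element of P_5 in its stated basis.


g(x) = -3x^5 - (113/4)x^4 - 196x^3 - (1833/2)x^2 - 2559x - 6613/2

order-1 term: -30x^4 - 76x^3 - (357/2)x^2 - 176x - 267/4
order-2 term: -120x^3 - 498x^2 - 1119x - 3739/4
order-3 term: -240x^2 - 1024x - 1524
order-4 term: -240x - 692
order-5 term: -96
the series for exp(D + E_{2} ∇) f terminates at order 5
exp(D + E_{2} ∇) f = -3x^5 - (113/4)x^4 - 196x^3 - (1833/2)x^2 - 2559x - 6613/2


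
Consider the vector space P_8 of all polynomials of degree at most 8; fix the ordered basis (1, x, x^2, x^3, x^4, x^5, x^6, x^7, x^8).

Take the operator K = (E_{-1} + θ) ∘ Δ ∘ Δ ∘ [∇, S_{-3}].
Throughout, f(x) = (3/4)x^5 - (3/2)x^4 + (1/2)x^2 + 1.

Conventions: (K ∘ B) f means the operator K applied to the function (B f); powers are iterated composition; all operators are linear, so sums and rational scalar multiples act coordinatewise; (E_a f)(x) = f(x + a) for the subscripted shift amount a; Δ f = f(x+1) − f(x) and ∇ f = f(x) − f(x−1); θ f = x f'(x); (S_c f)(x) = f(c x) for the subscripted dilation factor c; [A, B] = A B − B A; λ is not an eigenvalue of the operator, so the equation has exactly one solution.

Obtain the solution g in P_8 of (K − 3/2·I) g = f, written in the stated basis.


g(x) = -(1/2)x^5 + x^4 + (58319/3)x^2 + 7776x + 6550/3

write g with unknown coordinates in the stated basis and equate coefficients in (K − 3/2·I) g = f
solving from the highest basis element down gives g = -(1/2)x^5 + x^4 + (58319/3)x^2 + 7776x + 6550/3
check: K g = 29160x^2 + 11664x + 3276
so K g − 3/2·g = (3/4)x^5 - (3/2)x^4 + (1/2)x^2 + 1 = f ✓


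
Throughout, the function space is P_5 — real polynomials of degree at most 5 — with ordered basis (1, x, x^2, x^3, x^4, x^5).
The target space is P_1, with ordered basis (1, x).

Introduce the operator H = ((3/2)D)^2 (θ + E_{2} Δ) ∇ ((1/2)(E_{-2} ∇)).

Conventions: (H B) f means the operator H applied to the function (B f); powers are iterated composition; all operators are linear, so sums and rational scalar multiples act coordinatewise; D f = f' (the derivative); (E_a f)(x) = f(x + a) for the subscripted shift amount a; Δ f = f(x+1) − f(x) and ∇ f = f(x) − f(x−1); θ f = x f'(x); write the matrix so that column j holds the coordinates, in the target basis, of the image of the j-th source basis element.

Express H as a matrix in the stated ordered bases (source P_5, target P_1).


the matrix is [[0, 0, 0, 0, 54, -675]; [0, 0, 0, 0, 0, 405]] (rows listed top to bottom)

image of 1: 0
image of x: 0
image of x^2: 0
image of x^3: 0
image of x^4: 54
image of x^5: 405x - 675
each image's coordinates form column j of the matrix


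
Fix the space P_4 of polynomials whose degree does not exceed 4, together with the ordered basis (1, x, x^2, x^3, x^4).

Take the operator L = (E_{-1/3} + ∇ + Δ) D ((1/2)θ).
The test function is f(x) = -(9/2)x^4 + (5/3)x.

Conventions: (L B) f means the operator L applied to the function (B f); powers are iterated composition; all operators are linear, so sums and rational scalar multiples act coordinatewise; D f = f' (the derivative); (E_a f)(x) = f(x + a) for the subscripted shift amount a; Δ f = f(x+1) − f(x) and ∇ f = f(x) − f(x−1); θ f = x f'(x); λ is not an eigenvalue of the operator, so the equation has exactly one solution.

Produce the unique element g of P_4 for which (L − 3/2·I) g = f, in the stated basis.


write g with unknown coordinates in the stated basis and equate coefficients in (L − 3/2·I) g = f
solving from the highest basis element down gives g = 3x^4 + 16x^3 + 128x^2 + (3014/9)x + 11686/27
check: L g = 24x^3 + 192x^2 + 504x + 5843/9
so L g − 3/2·g = -(9/2)x^4 + (5/3)x = f ✓

g(x) = 3x^4 + 16x^3 + 128x^2 + (3014/9)x + 11686/27


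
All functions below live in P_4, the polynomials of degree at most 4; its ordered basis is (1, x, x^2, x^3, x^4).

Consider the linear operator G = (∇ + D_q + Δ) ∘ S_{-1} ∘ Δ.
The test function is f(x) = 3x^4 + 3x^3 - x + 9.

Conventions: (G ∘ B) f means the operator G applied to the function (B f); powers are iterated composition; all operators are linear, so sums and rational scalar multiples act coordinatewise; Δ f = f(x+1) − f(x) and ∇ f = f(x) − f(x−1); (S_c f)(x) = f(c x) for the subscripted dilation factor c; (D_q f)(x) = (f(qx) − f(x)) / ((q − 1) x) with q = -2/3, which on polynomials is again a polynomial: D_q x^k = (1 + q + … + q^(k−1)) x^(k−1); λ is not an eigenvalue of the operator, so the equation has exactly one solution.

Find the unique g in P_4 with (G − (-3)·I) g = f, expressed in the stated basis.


write g with unknown coordinates in the stated basis and equate coefficients in (G − (-3)·I) g = f
solving from the highest basis element down gives g = x^4 + x^3 + (244/27)x^2 - (40/3)x + 830/27
check: G g = -(244/9)x^2 + 39x - 749/9
so G g − (-3)·g = 3x^4 + 3x^3 - x + 9 = f ✓

the result is g(x) = x^4 + x^3 + (244/27)x^2 - (40/3)x + 830/27


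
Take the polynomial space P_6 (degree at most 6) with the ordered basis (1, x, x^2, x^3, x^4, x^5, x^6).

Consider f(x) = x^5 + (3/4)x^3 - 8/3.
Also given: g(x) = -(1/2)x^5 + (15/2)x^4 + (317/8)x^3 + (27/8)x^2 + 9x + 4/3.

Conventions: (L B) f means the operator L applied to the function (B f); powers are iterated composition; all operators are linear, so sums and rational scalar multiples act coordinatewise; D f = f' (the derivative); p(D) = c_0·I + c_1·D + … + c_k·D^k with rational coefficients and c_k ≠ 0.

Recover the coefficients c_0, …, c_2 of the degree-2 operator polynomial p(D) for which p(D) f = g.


p(D) = -(1/2)·I + (3/2)·D + 2·D^2, i.e. c_0 = -1/2, c_1 = 3/2, c_2 = 2

D^0 f = x^5 + (3/4)x^3 - 8/3
D^1 f = 5x^4 + (9/4)x^2
D^2 f = 20x^3 + (9/2)x
matching coefficients of g against c_0 f + c_1 Df + … from the top degree down determines the c_i
solution: c_0 = -1/2, c_1 = 3/2, c_2 = 2


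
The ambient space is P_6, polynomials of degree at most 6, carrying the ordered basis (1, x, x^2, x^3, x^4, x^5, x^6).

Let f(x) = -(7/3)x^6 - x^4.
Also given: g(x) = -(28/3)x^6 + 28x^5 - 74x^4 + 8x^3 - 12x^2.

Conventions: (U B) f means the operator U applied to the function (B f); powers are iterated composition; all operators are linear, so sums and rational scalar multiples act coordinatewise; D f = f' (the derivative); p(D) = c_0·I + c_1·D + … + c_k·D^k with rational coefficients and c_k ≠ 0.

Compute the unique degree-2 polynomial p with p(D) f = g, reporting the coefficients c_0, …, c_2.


c_0 = 4, c_1 = -2, c_2 = 1

D^0 f = -(7/3)x^6 - x^4
D^1 f = -14x^5 - 4x^3
D^2 f = -70x^4 - 12x^2
matching coefficients of g against c_0 f + c_1 Df + … from the top degree down determines the c_i
solution: c_0 = 4, c_1 = -2, c_2 = 1


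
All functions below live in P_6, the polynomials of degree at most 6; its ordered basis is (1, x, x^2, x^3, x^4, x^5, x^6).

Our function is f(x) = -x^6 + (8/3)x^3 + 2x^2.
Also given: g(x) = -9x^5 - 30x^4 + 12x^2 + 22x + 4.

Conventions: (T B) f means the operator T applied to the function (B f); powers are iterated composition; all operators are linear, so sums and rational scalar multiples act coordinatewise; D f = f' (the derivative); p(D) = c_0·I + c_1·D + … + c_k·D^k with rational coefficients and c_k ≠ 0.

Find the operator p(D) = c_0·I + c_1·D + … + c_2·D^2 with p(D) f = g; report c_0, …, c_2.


D^0 f = -x^6 + (8/3)x^3 + 2x^2
D^1 f = -6x^5 + 8x^2 + 4x
D^2 f = -30x^4 + 16x + 4
matching coefficients of g against c_0 f + c_1 Df + … from the top degree down determines the c_i
solution: c_0 = 0, c_1 = 3/2, c_2 = 1

p(D) = (3/2)·D + D^2, i.e. c_0 = 0, c_1 = 3/2, c_2 = 1


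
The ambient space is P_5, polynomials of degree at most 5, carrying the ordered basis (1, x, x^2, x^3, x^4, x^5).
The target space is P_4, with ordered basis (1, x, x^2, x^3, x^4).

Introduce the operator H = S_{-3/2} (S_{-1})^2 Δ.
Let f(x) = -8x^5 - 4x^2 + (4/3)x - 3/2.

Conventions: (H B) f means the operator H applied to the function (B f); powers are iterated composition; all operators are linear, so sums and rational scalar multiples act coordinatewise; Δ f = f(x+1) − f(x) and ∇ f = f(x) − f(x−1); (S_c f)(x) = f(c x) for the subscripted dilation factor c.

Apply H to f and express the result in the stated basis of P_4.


the image equals g(x) = -(405/2)x^4 + 270x^3 - 180x^2 + 72x - 32/3

Δ f = -40x^4 - 80x^3 - 80x^2 - 48x - 32/3
S_{-1} Δ f = -40x^4 + 80x^3 - 80x^2 + 48x - 32/3
S_{-1} S_{-1} Δ f = -40x^4 - 80x^3 - 80x^2 - 48x - 32/3
S_{-3/2} (S_{-1})^2 Δ f = -(405/2)x^4 + 270x^3 - 180x^2 + 72x - 32/3


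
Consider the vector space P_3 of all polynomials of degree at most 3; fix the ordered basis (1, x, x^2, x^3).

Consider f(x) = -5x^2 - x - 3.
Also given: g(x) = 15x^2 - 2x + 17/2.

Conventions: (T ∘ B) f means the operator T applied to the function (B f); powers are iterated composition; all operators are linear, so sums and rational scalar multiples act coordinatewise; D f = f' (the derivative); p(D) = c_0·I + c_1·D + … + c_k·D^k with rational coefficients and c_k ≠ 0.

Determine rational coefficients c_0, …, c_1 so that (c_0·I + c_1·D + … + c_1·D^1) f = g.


c_0 = -3, c_1 = 1/2

D^0 f = -5x^2 - x - 3
D^1 f = -10x - 1
matching coefficients of g against c_0 f + c_1 Df + … from the top degree down determines the c_i
solution: c_0 = -3, c_1 = 1/2


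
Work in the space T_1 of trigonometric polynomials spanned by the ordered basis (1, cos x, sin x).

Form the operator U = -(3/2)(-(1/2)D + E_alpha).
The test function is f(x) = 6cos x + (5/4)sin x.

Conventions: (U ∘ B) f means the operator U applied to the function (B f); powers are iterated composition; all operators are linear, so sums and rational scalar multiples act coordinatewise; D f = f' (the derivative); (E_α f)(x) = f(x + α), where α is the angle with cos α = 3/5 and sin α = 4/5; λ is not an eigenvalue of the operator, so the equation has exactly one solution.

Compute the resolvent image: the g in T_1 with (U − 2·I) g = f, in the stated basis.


write g with unknown coordinates in the stated basis and equate coefficients in (U − 2·I) g = f
solving from the highest basis element down gives g = -(1347/689)cos x - (506/689)sin x
check: U g = (1440/689)cos x - (603/2756)sin x
so U g − 2·g = 6cos x + (5/4)sin x = f ✓

g(x) = -(1347/689)cos x - (506/689)sin x


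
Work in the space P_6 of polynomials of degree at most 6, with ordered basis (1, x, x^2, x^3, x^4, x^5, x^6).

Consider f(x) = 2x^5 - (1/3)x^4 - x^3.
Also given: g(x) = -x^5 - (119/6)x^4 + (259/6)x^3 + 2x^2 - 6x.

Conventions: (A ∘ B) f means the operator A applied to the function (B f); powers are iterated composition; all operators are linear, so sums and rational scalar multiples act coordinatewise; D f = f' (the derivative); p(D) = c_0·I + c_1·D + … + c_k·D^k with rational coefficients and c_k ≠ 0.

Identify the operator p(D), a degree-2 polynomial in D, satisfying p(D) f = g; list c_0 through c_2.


c_0 = -1/2, c_1 = -2, c_2 = 1

D^0 f = 2x^5 - (1/3)x^4 - x^3
D^1 f = 10x^4 - (4/3)x^3 - 3x^2
D^2 f = 40x^3 - 4x^2 - 6x
matching coefficients of g against c_0 f + c_1 Df + … from the top degree down determines the c_i
solution: c_0 = -1/2, c_1 = -2, c_2 = 1


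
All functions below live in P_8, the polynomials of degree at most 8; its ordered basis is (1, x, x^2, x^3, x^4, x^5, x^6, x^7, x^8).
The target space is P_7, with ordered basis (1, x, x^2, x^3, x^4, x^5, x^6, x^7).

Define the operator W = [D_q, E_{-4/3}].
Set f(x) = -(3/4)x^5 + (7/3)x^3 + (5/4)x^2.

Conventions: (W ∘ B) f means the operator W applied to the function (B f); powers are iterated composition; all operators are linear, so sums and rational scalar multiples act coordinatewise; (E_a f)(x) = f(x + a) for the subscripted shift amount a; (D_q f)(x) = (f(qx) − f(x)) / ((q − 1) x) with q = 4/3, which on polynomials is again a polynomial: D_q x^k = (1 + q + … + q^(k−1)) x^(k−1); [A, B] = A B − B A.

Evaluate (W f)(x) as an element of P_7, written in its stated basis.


g(x) = -(499/81)x^3 + (1808/81)x^2 - (16972/729)x + 15199/2187

E_{-4/3} f = -(3/4)x^5 + 5x^4 - 11x^3 + (349/36)x^2 - (74/27)x - 4/27
D_q E_{-4/3} f = -(781/108)x^4 + (875/27)x^3 - (407/9)x^2 + (2443/108)x - 74/27
D_q f = -(781/108)x^4 + (259/27)x^2 + (35/12)x
E_{-4/3} D_q f = -(781/108)x^4 + (3124/81)x^3 - (5471/81)x^2 + (133849/2916)x - 21193/2187
[D_q, E_{-4/3}] f = -(499/81)x^3 + (1808/81)x^2 - (16972/729)x + 15199/2187


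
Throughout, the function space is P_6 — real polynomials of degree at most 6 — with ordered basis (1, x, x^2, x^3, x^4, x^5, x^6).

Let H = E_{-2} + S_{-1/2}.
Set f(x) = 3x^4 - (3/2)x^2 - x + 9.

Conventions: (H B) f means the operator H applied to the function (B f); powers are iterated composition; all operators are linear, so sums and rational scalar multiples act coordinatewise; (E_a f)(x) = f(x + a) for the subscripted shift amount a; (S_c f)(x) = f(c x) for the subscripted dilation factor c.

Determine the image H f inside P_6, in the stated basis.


g(x) = (51/16)x^4 - 24x^3 + (561/8)x^2 - (181/2)x + 62

E_{-2} f = 3x^4 - 24x^3 + (141/2)x^2 - 91x + 53
S_{-1/2} f = (3/16)x^4 - (3/8)x^2 + (1/2)x + 9
(E_{-2} + S_{-1/2}) f = (51/16)x^4 - 24x^3 + (561/8)x^2 - (181/2)x + 62


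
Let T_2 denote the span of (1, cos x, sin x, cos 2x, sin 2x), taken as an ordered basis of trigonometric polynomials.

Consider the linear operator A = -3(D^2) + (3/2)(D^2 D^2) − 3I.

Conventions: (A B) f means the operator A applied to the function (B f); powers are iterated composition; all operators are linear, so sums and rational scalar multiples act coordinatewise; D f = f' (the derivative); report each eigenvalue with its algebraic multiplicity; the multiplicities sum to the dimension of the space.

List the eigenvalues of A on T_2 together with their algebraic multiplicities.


image of 1: -3
image of cos x: (3/2)cos x
image of sin x: (3/2)sin x
image of cos 2x: 33cos 2x
image of sin 2x: 33sin 2x
the matrix is diagonal; its diagonal is (-3, 3/2, 3/2, 33, 33)
for a triangular matrix the eigenvalues are the diagonal entries, with algebraic multiplicity their repetition count

λ = -3 (multiplicity 1), λ = 3/2 (multiplicity 2), λ = 33 (multiplicity 2)


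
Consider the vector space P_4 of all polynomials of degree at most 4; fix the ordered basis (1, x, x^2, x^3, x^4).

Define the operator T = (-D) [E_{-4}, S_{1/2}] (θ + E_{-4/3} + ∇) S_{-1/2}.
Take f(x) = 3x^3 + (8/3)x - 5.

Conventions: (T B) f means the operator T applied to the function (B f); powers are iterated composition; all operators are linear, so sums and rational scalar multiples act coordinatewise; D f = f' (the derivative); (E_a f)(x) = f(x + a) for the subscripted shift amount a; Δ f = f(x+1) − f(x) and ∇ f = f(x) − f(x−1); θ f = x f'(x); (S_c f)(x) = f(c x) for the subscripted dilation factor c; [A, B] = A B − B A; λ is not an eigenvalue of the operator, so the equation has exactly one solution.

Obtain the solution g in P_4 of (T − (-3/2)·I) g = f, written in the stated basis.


the result is g(x) = 2x^3 - (2/9)x + 9

write g with unknown coordinates in the stated basis and equate coefficients in (T − (-3/2)·I) g = f
solving from the highest basis element down gives g = 2x^3 - (2/9)x + 9
check: T g = 3x - 37/2
so T g − (-3/2)·g = 3x^3 + (8/3)x - 5 = f ✓


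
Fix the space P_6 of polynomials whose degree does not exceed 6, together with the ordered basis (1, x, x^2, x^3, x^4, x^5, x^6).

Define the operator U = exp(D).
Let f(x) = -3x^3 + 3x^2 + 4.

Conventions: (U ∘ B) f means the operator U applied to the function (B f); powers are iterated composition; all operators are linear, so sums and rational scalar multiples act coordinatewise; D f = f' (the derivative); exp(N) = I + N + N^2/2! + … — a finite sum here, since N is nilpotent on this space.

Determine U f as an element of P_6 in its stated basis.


order-1 term: -9x^2 + 6x
order-2 term: -9x + 3
order-3 term: -3
the series for exp(D) f terminates at order 3
exp(D) f = -3x^3 - 6x^2 - 3x + 4

the image equals g(x) = -3x^3 - 6x^2 - 3x + 4


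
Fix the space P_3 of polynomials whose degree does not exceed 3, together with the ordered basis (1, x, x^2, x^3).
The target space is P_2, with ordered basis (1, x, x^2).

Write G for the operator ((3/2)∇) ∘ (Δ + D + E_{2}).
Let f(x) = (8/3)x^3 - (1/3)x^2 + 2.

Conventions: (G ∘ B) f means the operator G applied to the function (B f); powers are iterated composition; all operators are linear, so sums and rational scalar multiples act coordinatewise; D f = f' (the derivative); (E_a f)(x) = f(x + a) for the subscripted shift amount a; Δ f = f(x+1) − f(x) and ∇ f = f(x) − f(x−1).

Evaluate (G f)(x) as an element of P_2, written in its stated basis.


the result is g(x) = 12x^2 + 83x + 25/2

Δ f = 8x^2 + (22/3)x + 7/3
D f = 8x^2 - (2/3)x
E_{2} f = (8/3)x^3 + (47/3)x^2 + (92/3)x + 22
(Δ + D + E_{2}) f = (8/3)x^3 + (95/3)x^2 + (112/3)x + 73/3
∇ (Δ + D + E_{2}) f = 8x^2 + (166/3)x + 25/3
((3/2)∇) (Δ + D + E_{2}) f = 12x^2 + 83x + 25/2


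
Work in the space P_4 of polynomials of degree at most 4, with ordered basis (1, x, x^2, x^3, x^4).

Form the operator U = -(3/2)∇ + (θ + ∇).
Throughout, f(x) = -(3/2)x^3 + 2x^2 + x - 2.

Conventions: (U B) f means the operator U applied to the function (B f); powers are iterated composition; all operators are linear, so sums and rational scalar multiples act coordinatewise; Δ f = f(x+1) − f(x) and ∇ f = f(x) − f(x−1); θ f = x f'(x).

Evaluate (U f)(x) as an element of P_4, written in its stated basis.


∇ f = -(9/2)x^2 + (17/2)x - 5/2
(-(3/2)∇) f = (27/4)x^2 - (51/4)x + 15/4
θ f = -(9/2)x^3 + 4x^2 + x
∇ f = -(9/2)x^2 + (17/2)x - 5/2
(θ + ∇) f = -(9/2)x^3 - (1/2)x^2 + (19/2)x - 5/2
(-(3/2)∇ + (θ + ∇)) f = -(9/2)x^3 + (25/4)x^2 - (13/4)x + 5/4

g(x) = -(9/2)x^3 + (25/4)x^2 - (13/4)x + 5/4


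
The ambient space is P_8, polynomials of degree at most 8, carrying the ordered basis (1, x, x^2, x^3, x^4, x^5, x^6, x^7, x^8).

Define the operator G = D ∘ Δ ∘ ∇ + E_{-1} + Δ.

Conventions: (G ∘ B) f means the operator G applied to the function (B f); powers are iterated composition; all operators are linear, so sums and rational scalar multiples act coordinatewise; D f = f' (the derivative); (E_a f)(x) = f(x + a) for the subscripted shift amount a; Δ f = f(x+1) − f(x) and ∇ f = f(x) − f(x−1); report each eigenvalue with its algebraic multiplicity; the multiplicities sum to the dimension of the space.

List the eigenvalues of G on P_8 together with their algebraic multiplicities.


λ = 1 (multiplicity 9)

image of 1: 1
image of x: x
image of x^2: x^2 + 2
image of x^3: x^3 + 6x + 6
image of x^4: x^4 + 12x^2 + 24x + 2
image of x^5: x^5 + 20x^3 + 60x^2 + 10x + 10
image of x^6: x^6 + 30x^4 + 120x^3 + 30x^2 + 60x + 2
image of x^7: x^7 + 42x^5 + 210x^4 + 70x^3 + 210x^2 + 14x + 14
image of x^8: x^8 + 56x^6 + 336x^5 + 140x^4 + 560x^3 + 56x^2 + 112x + 2
the matrix is upper triangular; its diagonal is (1, 1, 1, 1, 1, 1, 1, 1, 1)
for a triangular matrix the eigenvalues are the diagonal entries, with algebraic multiplicity their repetition count
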